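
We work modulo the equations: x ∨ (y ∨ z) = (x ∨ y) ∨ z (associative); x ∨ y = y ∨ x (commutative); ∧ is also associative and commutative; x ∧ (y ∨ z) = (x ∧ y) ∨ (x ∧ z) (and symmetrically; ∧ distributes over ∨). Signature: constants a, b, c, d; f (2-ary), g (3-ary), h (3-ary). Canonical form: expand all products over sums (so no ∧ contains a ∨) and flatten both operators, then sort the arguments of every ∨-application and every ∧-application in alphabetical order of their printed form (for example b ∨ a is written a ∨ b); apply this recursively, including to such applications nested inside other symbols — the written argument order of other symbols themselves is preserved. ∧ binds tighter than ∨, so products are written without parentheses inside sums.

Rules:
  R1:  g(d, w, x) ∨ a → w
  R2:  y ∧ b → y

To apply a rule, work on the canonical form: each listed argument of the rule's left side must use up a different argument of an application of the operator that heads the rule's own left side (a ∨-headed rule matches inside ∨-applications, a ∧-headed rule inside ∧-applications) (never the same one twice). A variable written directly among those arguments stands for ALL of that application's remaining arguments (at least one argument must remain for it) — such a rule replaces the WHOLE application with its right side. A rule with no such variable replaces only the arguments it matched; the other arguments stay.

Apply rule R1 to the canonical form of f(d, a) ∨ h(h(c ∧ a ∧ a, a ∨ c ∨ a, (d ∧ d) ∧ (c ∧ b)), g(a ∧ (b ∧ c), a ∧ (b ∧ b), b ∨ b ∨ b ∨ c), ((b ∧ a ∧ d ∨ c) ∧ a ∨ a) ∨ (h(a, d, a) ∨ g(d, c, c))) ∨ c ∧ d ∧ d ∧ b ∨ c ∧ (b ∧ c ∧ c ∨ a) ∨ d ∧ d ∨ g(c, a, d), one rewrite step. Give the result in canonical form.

Canonical form:  a ∧ c ∨ b ∧ c ∧ c ∧ c ∨ b ∧ c ∧ d ∧ d ∨ d ∧ d ∨ f(d, a) ∨ g(c, a, d) ∨ h(h(a ∧ a ∧ c, a ∨ a ∨ c, b ∧ c ∧ d ∧ d), g(a ∧ b ∧ c, a ∧ b ∧ b, b ∨ b ∨ b ∨ c), a ∨ a ∧ a ∧ b ∧ d ∨ a ∧ c ∨ g(d, c, c) ∨ h(a, d, a))
Apply R1:  consuming a, g(d, c, c);  w := c, x := c
Result:  a ∧ c ∨ b ∧ c ∧ c ∧ c ∨ b ∧ c ∧ d ∧ d ∨ d ∧ d ∨ f(d, a) ∨ g(c, a, d) ∨ h(h(a ∧ a ∧ c, a ∨ a ∨ c, b ∧ c ∧ d ∧ d), g(a ∧ b ∧ c, a ∧ b ∧ b, b ∨ b ∨ b ∨ c), a ∧ a ∧ b ∧ d ∨ a ∧ c ∨ c ∨ h(a, d, a))

Answer: a ∧ c ∨ b ∧ c ∧ c ∧ c ∨ b ∧ c ∧ d ∧ d ∨ d ∧ d ∨ f(d, a) ∨ g(c, a, d) ∨ h(h(a ∧ a ∧ c, a ∨ a ∨ c, b ∧ c ∧ d ∧ d), g(a ∧ b ∧ c, a ∧ b ∧ b, b ∨ b ∨ b ∨ c), a ∧ a ∧ b ∧ d ∨ a ∧ c ∨ c ∨ h(a, d, a))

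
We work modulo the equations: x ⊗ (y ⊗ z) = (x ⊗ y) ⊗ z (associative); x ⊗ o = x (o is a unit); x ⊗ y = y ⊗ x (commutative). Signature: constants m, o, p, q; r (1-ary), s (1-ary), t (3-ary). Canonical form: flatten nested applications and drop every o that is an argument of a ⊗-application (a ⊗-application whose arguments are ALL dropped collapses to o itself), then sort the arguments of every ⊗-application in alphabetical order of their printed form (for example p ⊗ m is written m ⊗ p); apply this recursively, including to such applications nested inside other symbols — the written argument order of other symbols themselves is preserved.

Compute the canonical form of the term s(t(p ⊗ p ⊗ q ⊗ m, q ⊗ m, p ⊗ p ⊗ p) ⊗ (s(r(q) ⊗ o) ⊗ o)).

Descend into:  t(p ⊗ p ⊗ q ⊗ m, q ⊗ m, p ⊗ p ⊗ p) ⊗ (s(r(q) ⊗ o) ⊗ o)
Un-nest:  t(p ⊗ p ⊗ q ⊗ m, q ⊗ m, p ⊗ p ⊗ p) ⊗ s(r(q) ⊗ o) ⊗ o
Simplify inside:  t(p ⊗ p ⊗ q ⊗ m, q ⊗ m, p ⊗ p ⊗ p)  →  t(m ⊗ p ⊗ p ⊗ q, m ⊗ q, p ⊗ p ⊗ p)
Inside:  s(r(q) ⊗ o)  →  s(r(q))
Units out:  drop o
Sort arguments:  s(r(q)) ⊗ t(m ⊗ p ⊗ p ⊗ q, m ⊗ q, p ⊗ p ⊗ p)
Reassemble:  s(s(r(q)) ⊗ t(m ⊗ p ⊗ p ⊗ q, m ⊗ q, p ⊗ p ⊗ p))

Answer: s(s(r(q)) ⊗ t(m ⊗ p ⊗ p ⊗ q, m ⊗ q, p ⊗ p ⊗ p))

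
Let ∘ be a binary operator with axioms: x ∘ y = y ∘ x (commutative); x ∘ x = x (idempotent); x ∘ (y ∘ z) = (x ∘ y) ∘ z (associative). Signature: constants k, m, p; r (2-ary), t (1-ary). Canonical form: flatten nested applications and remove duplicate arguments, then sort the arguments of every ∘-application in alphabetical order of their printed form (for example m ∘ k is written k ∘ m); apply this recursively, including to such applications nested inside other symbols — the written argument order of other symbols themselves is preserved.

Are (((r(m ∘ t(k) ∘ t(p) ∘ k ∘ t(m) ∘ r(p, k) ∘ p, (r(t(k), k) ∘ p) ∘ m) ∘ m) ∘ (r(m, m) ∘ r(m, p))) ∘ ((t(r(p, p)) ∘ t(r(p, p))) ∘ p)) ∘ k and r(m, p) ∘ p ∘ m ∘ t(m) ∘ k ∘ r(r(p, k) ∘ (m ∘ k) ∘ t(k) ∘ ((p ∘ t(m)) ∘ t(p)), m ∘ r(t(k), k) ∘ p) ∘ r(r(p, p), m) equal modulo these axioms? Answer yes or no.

Answer: no — k ∘ m ∘ p ∘ r(k ∘ m ∘ p ∘ r(p, k) ∘ t(k) ∘ t(m) ∘ t(p), m ∘ p ∘ r(t(k), k)) ∘ r(m, m) ∘ r(m, p) ∘ t(r(p, p)) vs k ∘ m ∘ p ∘ r(k ∘ m ∘ p ∘ r(p, k) ∘ t(k) ∘ t(m) ∘ t(p), m ∘ p ∘ r(t(k), k)) ∘ r(m, p) ∘ r(r(p, p), m) ∘ t(m)

Derivation:
Left:  (((r(m ∘ t(k) ∘ t(p) ∘ k ∘ t(m) ∘ r(p, k) ∘ p, (r(t(k), k) ∘ p) ∘ m) ∘ m) ∘ (r(m, m) ∘ r(m, p))) ∘ ((t(r(p, p)) ∘ t(r(p, p))) ∘ p)) ∘ k
  Un-nest:  r(m ∘ t(k) ∘ t(p) ∘ k ∘ t(m) ∘ r(p, k) ∘ p, (r(t(k), k) ∘ p) ∘ m) ∘ m ∘ r(m, m) ∘ r(m, p) ∘ t(r(p, p)) ∘ t(r(p, p)) ∘ p ∘ k
  Inside:  r(m ∘ t(k) ∘ t(p) ∘ k ∘ t(m) ∘ r(p, k) ∘ p, (r(t(k), k) ∘ p) ∘ m)  →  r(k ∘ m ∘ p ∘ r(p, k) ∘ t(k) ∘ t(m) ∘ t(p), m ∘ p ∘ r(t(k), k))
  Drop duplicates:  drop duplicate t(r(p, p))
  Order the arguments:  k ∘ m ∘ p ∘ r(k ∘ m ∘ p ∘ r(p, k) ∘ t(k) ∘ t(m) ∘ t(p), m ∘ p ∘ r(t(k), k)) ∘ r(m, m) ∘ r(m, p) ∘ t(r(p, p))
Right:  r(m, p) ∘ p ∘ m ∘ t(m) ∘ k ∘ r(r(p, k) ∘ (m ∘ k) ∘ t(k) ∘ ((p ∘ t(m)) ∘ t(p)), m ∘ r(t(k), k) ∘ p) ∘ r(r(p, p), m)
  Inside:  r(r(p, k) ∘ (m ∘ k) ∘ t(k) ∘ ((p ∘ t(m)) ∘ t(p)), m ∘ r(t(k), k) ∘ p)  →  r(k ∘ m ∘ p ∘ r(p, k) ∘ t(k) ∘ t(m) ∘ t(p), m ∘ p ∘ r(t(k), k))
  Sort arguments:  k ∘ m ∘ p ∘ r(k ∘ m ∘ p ∘ r(p, k) ∘ t(k) ∘ t(m) ∘ t(p), m ∘ p ∘ r(t(k), k)) ∘ r(m, p) ∘ r(r(p, p), m) ∘ t(m)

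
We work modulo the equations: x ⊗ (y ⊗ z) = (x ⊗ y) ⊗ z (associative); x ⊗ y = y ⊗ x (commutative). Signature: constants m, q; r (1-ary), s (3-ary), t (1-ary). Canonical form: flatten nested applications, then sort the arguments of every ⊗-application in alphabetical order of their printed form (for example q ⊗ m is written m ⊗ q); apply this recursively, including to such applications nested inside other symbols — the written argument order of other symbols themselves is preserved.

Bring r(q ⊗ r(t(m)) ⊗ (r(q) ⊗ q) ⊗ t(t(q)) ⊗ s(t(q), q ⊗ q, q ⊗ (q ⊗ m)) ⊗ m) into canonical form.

Work inside:  q ⊗ r(t(m)) ⊗ (r(q) ⊗ q) ⊗ t(t(q)) ⊗ s(t(q), q ⊗ q, q ⊗ (q ⊗ m)) ⊗ m
Flatten:  q ⊗ r(t(m)) ⊗ r(q) ⊗ q ⊗ t(t(q)) ⊗ s(t(q), q ⊗ q, q ⊗ (q ⊗ m)) ⊗ m
Simplify inside:  s(t(q), q ⊗ q, q ⊗ (q ⊗ m))  →  s(t(q), q ⊗ q, m ⊗ q ⊗ q)
Sort arguments:  m ⊗ q ⊗ q ⊗ r(q) ⊗ r(t(m)) ⊗ s(t(q), q ⊗ q, m ⊗ q ⊗ q) ⊗ t(t(q))
Put back:  r(m ⊗ q ⊗ q ⊗ r(q) ⊗ r(t(m)) ⊗ s(t(q), q ⊗ q, m ⊗ q ⊗ q) ⊗ t(t(q)))

Answer: r(m ⊗ q ⊗ q ⊗ r(q) ⊗ r(t(m)) ⊗ s(t(q), q ⊗ q, m ⊗ q ⊗ q) ⊗ t(t(q)))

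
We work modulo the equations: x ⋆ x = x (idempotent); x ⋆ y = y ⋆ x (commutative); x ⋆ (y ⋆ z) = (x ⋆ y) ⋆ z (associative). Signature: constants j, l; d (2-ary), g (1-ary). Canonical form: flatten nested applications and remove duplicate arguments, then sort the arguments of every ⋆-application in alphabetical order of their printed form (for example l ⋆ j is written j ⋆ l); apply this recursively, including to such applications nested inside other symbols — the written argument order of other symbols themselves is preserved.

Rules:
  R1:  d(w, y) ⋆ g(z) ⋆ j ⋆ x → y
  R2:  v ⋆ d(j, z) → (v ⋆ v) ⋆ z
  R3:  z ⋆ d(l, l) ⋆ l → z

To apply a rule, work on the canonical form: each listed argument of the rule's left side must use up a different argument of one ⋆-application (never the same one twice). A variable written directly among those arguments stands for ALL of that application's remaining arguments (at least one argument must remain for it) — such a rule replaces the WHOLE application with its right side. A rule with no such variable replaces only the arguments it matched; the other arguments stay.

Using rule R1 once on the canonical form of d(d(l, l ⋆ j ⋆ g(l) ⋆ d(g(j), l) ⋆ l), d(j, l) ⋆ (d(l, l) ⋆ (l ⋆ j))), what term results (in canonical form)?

Canonical form:  d(d(l, d(g(j), l) ⋆ g(l) ⋆ j ⋆ l), d(j, l) ⋆ d(l, l) ⋆ j ⋆ l)
Apply R1:  consuming d(g(j), l), g(l), j;  w := g(j), x := l, y := l, z := l
The variable takes the whole remainder — replace the entire application.
New term:  d(d(l, l), d(j, l) ⋆ d(l, l) ⋆ j ⋆ l)

Answer: d(d(l, l), d(j, l) ⋆ d(l, l) ⋆ j ⋆ l)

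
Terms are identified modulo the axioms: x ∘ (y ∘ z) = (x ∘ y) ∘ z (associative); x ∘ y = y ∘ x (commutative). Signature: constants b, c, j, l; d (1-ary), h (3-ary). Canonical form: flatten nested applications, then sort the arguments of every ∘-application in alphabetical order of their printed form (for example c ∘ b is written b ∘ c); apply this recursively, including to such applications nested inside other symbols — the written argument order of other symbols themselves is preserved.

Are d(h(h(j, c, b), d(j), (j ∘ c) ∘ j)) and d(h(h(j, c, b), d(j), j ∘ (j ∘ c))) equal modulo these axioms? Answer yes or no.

Answer: yes — both canonical forms are d(h(h(j, c, b), d(j), c ∘ j ∘ j))

Derivation:
Left:  d(h(h(j, c, b), d(j), (j ∘ c) ∘ j))
  Work inside:  (j ∘ c) ∘ j
  Merge nested applications:  j ∘ c ∘ j
  Sort:  c ∘ j ∘ j
  Rebuild:  d(h(h(j, c, b), d(j), c ∘ j ∘ j))
Right:  d(h(h(j, c, b), d(j), j ∘ (j ∘ c)))
  Work inside:  j ∘ (j ∘ c)
  Flatten:  j ∘ j ∘ c
  Order the arguments:  c ∘ j ∘ j
  Rebuild:  d(h(h(j, c, b), d(j), c ∘ j ∘ j))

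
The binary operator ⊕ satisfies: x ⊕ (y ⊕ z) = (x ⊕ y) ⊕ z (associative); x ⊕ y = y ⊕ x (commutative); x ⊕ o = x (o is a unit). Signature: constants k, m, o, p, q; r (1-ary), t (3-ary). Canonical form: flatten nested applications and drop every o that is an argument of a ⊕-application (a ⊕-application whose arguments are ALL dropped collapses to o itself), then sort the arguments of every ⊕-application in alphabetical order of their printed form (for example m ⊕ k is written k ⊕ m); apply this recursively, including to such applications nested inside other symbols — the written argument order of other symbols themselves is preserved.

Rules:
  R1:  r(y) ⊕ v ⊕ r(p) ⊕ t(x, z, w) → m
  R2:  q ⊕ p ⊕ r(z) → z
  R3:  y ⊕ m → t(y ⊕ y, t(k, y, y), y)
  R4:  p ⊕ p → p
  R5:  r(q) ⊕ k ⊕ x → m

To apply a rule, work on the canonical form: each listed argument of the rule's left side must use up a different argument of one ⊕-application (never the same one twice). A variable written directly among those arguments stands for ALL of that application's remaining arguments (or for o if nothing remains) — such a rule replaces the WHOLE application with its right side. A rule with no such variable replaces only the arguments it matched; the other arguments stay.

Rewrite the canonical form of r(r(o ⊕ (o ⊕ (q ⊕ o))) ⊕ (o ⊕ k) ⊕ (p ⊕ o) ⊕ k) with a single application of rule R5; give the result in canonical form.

Canonical form:  r(k ⊕ k ⊕ p ⊕ r(q))
R5 matches:  uses k, r(q);  x := k ⊕ p
The extension variable absorbs all remaining arguments, so the whole application is rewritten.
Result:  r(m)

Answer: r(m)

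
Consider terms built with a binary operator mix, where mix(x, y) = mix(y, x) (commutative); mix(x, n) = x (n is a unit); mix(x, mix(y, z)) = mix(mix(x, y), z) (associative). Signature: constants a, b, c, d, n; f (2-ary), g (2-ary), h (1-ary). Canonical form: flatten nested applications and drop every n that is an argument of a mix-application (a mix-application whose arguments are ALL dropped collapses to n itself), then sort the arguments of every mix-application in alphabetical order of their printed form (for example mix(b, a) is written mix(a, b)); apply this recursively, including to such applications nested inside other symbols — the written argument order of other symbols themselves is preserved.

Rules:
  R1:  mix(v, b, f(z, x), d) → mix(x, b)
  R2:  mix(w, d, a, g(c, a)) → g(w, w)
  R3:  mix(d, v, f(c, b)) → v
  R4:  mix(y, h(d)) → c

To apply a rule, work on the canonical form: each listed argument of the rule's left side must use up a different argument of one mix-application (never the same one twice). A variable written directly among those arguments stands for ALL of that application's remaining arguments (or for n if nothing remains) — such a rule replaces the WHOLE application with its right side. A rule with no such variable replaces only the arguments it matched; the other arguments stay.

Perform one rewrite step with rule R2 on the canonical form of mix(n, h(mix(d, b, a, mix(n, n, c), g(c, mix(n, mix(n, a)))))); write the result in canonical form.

Answer: h(g(mix(b, c), mix(b, c)))

Derivation:
Canonical form:  h(mix(a, b, c, d, g(c, a)))
R2 matches:  uses a, d, g(c, a);  w := mix(b, c)
Every leftover argument binds to the variable; the entire application is replaced.
New term:  h(g(mix(b, c), mix(b, c)))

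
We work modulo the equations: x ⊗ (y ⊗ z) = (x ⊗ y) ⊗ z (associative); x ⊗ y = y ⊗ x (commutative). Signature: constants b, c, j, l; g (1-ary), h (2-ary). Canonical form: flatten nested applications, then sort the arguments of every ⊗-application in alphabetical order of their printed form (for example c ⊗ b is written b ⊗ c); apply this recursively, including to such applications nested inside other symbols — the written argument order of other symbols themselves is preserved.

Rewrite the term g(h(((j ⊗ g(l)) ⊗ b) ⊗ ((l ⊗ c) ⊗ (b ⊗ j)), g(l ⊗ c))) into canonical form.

Answer: g(h(b ⊗ b ⊗ c ⊗ g(l) ⊗ j ⊗ j ⊗ l, g(c ⊗ l)))

Derivation:
Descend into:  ((j ⊗ g(l)) ⊗ b) ⊗ ((l ⊗ c) ⊗ (b ⊗ j))
Merge nested applications:  j ⊗ g(l) ⊗ b ⊗ l ⊗ c ⊗ b ⊗ j
Sort:  b ⊗ b ⊗ c ⊗ g(l) ⊗ j ⊗ j ⊗ l
Rebuild:  g(h(b ⊗ b ⊗ c ⊗ g(l) ⊗ j ⊗ j ⊗ l, g(c ⊗ l)))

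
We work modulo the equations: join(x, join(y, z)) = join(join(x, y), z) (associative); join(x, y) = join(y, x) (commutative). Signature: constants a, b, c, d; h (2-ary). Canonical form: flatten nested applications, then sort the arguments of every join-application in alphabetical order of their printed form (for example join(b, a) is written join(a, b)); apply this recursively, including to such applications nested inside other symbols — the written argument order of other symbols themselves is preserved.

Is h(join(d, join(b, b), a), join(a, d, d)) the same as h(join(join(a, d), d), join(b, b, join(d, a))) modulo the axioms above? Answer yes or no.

Left:  h(join(d, join(b, b), a), join(a, d, d))
  Focus inside:  join(d, join(b, b), a)
  Flatten:  join(d, b, b, a)
  Order the arguments:  join(a, b, b, d)
  Reassemble:  h(join(a, b, b, d), join(a, d, d))
Right:  h(join(join(a, d), d), join(b, b, join(d, a)))
  Work inside:  join(b, b, join(d, a))
  Merge nested applications:  join(b, b, d, a)
  Order the arguments:  join(a, b, b, d)
  Reassemble:  h(join(a, d, d), join(a, b, b, d))

Answer: no — h(join(a, b, b, d), join(a, d, d)) vs h(join(a, d, d), join(a, b, b, d))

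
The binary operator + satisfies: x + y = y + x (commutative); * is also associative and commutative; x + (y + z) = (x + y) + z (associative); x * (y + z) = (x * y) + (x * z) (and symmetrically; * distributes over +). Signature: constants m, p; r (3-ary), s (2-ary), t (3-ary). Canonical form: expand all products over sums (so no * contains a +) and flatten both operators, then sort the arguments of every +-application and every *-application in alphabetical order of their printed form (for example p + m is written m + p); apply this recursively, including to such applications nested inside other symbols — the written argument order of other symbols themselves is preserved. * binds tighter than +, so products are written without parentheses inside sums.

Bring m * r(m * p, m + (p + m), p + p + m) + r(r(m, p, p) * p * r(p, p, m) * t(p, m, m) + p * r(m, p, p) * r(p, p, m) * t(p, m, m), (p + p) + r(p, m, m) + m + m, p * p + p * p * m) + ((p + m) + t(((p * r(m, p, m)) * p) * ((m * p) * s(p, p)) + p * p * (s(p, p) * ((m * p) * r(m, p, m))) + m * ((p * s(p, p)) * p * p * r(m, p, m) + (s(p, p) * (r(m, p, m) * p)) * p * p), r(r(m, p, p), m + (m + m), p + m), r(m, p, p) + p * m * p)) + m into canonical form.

Distribute:  m * r(m * p, m + m + p, m + p + p) + r(p * r(m, p, p) * r(p, p, m) * t(p, m, m) + p * r(m, p, p) * r(p, p, m) * t(p, m, m), m + m + p + p + r(p, m, m), m * p * p + p * p) + p + m + t(m * p * p * p * r(m, p, m) * s(p, p) + m * p * p * p * r(m, p, m) * s(p, p) + m * p * p * p * r(m, p, m) * s(p, p) + m * p * p * p * r(m, p, m) * s(p, p), r(r(m, p, p), m + m + m, m + p), m * p * p + r(m, p, p)) + m
Order the arguments:  m + m + m * r(m * p, m + m + p, m + p + p) + p + r(p * r(m, p, p) * r(p, p, m) * t(p, m, m) + p * r(m, p, p) * r(p, p, m) * t(p, m, m), m + m + p + p + r(p, m, m), m * p * p + p * p) + t(m * p * p * p * r(m, p, m) * s(p, p) + m * p * p * p * r(m, p, m) * s(p, p) + m * p * p * p * r(m, p, m) * s(p, p) + m * p * p * p * r(m, p, m) * s(p, p), r(r(m, p, p), m + m + m, m + p), m * p * p + r(m, p, p))

Answer: m + m + m * r(m * p, m + m + p, m + p + p) + p + r(p * r(m, p, p) * r(p, p, m) * t(p, m, m) + p * r(m, p, p) * r(p, p, m) * t(p, m, m), m + m + p + p + r(p, m, m), m * p * p + p * p) + t(m * p * p * p * r(m, p, m) * s(p, p) + m * p * p * p * r(m, p, m) * s(p, p) + m * p * p * p * r(m, p, m) * s(p, p) + m * p * p * p * r(m, p, m) * s(p, p), r(r(m, p, p), m + m + m, m + p), m * p * p + r(m, p, p))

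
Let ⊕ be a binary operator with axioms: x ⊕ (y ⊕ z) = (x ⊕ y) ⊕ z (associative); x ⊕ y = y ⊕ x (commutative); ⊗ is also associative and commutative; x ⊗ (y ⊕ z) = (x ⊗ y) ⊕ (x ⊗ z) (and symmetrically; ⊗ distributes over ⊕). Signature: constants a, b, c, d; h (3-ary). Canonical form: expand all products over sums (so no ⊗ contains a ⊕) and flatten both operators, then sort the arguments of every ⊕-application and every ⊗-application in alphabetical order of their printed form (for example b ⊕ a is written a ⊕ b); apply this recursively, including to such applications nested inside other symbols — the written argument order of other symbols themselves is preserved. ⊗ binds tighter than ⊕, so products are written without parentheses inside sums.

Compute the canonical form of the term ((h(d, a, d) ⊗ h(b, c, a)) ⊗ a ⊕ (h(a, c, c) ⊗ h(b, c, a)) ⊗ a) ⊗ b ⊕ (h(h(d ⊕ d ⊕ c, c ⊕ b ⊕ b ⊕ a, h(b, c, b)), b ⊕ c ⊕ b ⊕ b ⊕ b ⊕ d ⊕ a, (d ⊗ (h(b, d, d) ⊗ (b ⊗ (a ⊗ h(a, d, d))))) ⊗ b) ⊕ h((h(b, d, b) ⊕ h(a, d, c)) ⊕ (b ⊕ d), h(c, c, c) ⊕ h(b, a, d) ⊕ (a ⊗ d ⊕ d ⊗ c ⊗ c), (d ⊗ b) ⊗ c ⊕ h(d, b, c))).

Answer: a ⊗ b ⊗ h(a, c, c) ⊗ h(b, c, a) ⊕ a ⊗ b ⊗ h(b, c, a) ⊗ h(d, a, d) ⊕ h(b ⊕ d ⊕ h(a, d, c) ⊕ h(b, d, b), a ⊗ d ⊕ c ⊗ c ⊗ d ⊕ h(b, a, d) ⊕ h(c, c, c), b ⊗ c ⊗ d ⊕ h(d, b, c)) ⊕ h(h(c ⊕ d ⊕ d, a ⊕ b ⊕ b ⊕ c, h(b, c, b)), a ⊕ b ⊕ b ⊕ b ⊕ b ⊕ c ⊕ d, a ⊗ b ⊗ b ⊗ d ⊗ h(a, d, d) ⊗ h(b, d, d))

Derivation:
Distribute:  a ⊗ b ⊗ h(b, c, a) ⊗ h(d, a, d) ⊕ a ⊗ b ⊗ h(a, c, c) ⊗ h(b, c, a) ⊕ h(h(c ⊕ d ⊕ d, a ⊕ b ⊕ b ⊕ c, h(b, c, b)), a ⊕ b ⊕ b ⊕ b ⊕ b ⊕ c ⊕ d, a ⊗ b ⊗ b ⊗ d ⊗ h(a, d, d) ⊗ h(b, d, d)) ⊕ h(b ⊕ d ⊕ h(a, d, c) ⊕ h(b, d, b), a ⊗ d ⊕ c ⊗ c ⊗ d ⊕ h(b, a, d) ⊕ h(c, c, c), b ⊗ c ⊗ d ⊕ h(d, b, c))
Sort arguments:  a ⊗ b ⊗ h(a, c, c) ⊗ h(b, c, a) ⊕ a ⊗ b ⊗ h(b, c, a) ⊗ h(d, a, d) ⊕ h(b ⊕ d ⊕ h(a, d, c) ⊕ h(b, d, b), a ⊗ d ⊕ c ⊗ c ⊗ d ⊕ h(b, a, d) ⊕ h(c, c, c), b ⊗ c ⊗ d ⊕ h(d, b, c)) ⊕ h(h(c ⊕ d ⊕ d, a ⊕ b ⊕ b ⊕ c, h(b, c, b)), a ⊕ b ⊕ b ⊕ b ⊕ b ⊕ c ⊕ d, a ⊗ b ⊗ b ⊗ d ⊗ h(a, d, d) ⊗ h(b, d, d))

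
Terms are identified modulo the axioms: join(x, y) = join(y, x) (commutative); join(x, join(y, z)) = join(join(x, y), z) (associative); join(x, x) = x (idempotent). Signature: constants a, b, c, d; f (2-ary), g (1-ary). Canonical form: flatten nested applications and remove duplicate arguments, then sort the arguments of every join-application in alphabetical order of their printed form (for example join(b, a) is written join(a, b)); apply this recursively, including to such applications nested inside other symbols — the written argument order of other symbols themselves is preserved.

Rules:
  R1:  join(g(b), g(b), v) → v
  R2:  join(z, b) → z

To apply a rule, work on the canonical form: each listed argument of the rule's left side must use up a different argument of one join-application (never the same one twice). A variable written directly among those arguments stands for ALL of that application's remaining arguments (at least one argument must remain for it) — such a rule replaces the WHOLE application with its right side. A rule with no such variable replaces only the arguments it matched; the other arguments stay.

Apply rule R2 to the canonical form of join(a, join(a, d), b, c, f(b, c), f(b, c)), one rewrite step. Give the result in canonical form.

Canonical form:  join(a, b, c, d, f(b, c))
R2 matches:  uses b;  z := join(a, c, d, f(b, c))
Every leftover argument binds to the variable; the entire application is replaced.
Result:  join(a, c, d, f(b, c))

Answer: join(a, c, d, f(b, c))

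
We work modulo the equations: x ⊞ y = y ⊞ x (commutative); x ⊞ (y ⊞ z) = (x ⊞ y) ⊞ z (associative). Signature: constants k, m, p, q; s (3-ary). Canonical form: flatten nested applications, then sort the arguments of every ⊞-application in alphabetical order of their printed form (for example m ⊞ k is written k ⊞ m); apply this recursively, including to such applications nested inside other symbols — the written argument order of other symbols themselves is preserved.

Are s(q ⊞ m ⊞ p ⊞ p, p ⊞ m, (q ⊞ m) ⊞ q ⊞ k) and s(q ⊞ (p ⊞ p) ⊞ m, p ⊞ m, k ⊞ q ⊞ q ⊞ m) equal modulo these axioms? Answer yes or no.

Left:  s(q ⊞ m ⊞ p ⊞ p, p ⊞ m, (q ⊞ m) ⊞ q ⊞ k)
  Work inside:  (q ⊞ m) ⊞ q ⊞ k
  Flatten:  q ⊞ m ⊞ q ⊞ k
  Sort:  k ⊞ m ⊞ q ⊞ q
  Put back:  s(m ⊞ p ⊞ p ⊞ q, m ⊞ p, k ⊞ m ⊞ q ⊞ q)
Right:  s(q ⊞ (p ⊞ p) ⊞ m, p ⊞ m, k ⊞ q ⊞ q ⊞ m)
  Descend into:  q ⊞ (p ⊞ p) ⊞ m
  Flatten:  q ⊞ p ⊞ p ⊞ m
  Sort:  m ⊞ p ⊞ p ⊞ q
  Reassemble:  s(m ⊞ p ⊞ p ⊞ q, m ⊞ p, k ⊞ m ⊞ q ⊞ q)

Answer: yes — both canonical forms are s(m ⊞ p ⊞ p ⊞ q, m ⊞ p, k ⊞ m ⊞ q ⊞ q)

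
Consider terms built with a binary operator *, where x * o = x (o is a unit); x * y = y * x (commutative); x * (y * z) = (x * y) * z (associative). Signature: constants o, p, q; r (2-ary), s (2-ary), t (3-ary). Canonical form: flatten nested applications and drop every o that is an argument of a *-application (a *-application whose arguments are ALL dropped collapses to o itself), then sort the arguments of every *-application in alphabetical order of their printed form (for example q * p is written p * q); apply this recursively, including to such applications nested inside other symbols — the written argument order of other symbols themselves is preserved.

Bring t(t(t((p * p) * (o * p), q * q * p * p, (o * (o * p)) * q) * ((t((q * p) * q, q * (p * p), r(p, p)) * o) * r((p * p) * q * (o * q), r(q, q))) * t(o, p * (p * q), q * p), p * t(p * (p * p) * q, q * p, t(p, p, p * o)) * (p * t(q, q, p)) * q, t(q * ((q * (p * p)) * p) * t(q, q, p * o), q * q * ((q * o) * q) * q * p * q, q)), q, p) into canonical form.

Answer: t(t(r(p * p * q * q, r(q, q)) * t(o, p * p * q, p * q) * t(p * p * p, p * p * q * q, p * q) * t(p * q * q, p * p * q, r(p, p)), p * p * q * t(p * p * p * q, p * q, t(p, p, p)) * t(q, q, p), t(p * p * p * q * q * t(q, q, p), p * q * q * q * q * q * q, q)), q, p)

Derivation:
Descend into:  t((p * p) * (o * p), q * q * p * p, (o * (o * p)) * q) * ((t((q * p) * q, q * (p * p), r(p, p)) * o) * r((p * p) * q * (o * q), r(q, q))) * t(o, p * (p * q), q * p)
Flatten:  t((p * p) * (o * p), q * q * p * p, (o * (o * p)) * q) * t((q * p) * q, q * (p * p), r(p, p)) * o * r((p * p) * q * (o * q), r(q, q)) * t(o, p * (p * q), q * p)
Inside:  t((p * p) * (o * p), q * q * p * p, (o * (o * p)) * q)  →  t(p * p * p, p * p * q * q, p * q)
Simplify inside:  t((q * p) * q, q * (p * p), r(p, p))  →  t(p * q * q, p * p * q, r(p, p))
Simplify inside:  r((p * p) * q * (o * q), r(q, q))  →  r(p * p * q * q, r(q, q))
Unit:  drop o
Order the arguments:  r(p * p * q * q, r(q, q)) * t(o, p * p * q, p * q) * t(p * p * p, p * p * q * q, p * q) * t(p * q * q, p * p * q, r(p, p))
Rebuild:  t(t(r(p * p * q * q, r(q, q)) * t(o, p * p * q, p * q) * t(p * p * p, p * p * q * q, p * q) * t(p * q * q, p * p * q, r(p, p)), p * p * q * t(p * p * p * q, p * q, t(p, p, p)) * t(q, q, p), t(p * p * p * q * q * t(q, q, p), p * q * q * q * q * q * q, q)), q, p)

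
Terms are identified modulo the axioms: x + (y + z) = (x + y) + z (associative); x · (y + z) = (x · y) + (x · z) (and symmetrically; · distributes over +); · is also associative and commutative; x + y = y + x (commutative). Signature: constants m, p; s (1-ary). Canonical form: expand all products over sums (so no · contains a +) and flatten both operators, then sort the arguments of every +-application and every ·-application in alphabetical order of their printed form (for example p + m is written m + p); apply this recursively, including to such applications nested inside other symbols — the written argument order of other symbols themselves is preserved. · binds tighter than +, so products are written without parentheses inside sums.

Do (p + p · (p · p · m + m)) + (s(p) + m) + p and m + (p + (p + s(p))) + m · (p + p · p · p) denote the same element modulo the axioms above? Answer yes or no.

Left:  (p + p · (p · p · m + m)) + (s(p) + m) + p
  Expand:  p + m · p · p · p + m · p + s(p) + m + p
  Order the arguments:  m + m · p + m · p · p · p + p + p + s(p)
Right:  m + (p + (p + s(p))) + m · (p + p · p · p)
  Expand products over sums:  m + p + p + s(p) + m · p + m · p · p · p
  Sort:  m + m · p + m · p · p · p + p + p + s(p)

Answer: yes — both canonical forms are m + m · p + m · p · p · p + p + p + s(p)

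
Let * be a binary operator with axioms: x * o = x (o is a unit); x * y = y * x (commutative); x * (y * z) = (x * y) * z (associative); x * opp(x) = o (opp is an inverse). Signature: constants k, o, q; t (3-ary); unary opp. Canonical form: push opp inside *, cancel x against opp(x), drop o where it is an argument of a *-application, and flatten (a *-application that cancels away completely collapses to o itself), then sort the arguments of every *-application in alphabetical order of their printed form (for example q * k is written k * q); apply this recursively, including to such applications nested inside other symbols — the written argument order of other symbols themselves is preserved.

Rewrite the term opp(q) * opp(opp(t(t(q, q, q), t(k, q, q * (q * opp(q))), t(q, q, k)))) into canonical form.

Push opp inside:  distribute opp over * and collapse double opp
Collect terms:  opp(q) * t(t(q, q, q), t(k, q, q), t(q, q, k))

Answer: opp(q) * t(t(q, q, q), t(k, q, q), t(q, q, k))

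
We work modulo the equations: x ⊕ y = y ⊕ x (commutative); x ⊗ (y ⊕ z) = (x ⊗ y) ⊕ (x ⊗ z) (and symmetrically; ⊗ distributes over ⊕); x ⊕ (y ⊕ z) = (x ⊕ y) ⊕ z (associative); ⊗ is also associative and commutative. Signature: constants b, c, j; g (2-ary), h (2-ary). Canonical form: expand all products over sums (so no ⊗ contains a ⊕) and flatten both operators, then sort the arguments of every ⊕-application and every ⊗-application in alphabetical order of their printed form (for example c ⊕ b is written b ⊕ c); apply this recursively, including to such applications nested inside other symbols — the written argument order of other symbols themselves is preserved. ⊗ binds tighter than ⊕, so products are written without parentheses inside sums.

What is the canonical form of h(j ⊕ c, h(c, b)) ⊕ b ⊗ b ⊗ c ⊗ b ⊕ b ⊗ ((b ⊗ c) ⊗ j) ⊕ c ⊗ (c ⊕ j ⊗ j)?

Answer: b ⊗ b ⊗ b ⊗ c ⊕ b ⊗ b ⊗ c ⊗ j ⊕ c ⊗ c ⊕ c ⊗ j ⊗ j ⊕ h(c ⊕ j, h(c, b))

Derivation:
Expand:  h(c ⊕ j, h(c, b)) ⊕ b ⊗ b ⊗ b ⊗ c ⊕ b ⊗ b ⊗ c ⊗ j ⊕ c ⊗ c ⊕ c ⊗ j ⊗ j
Order the arguments:  b ⊗ b ⊗ b ⊗ c ⊕ b ⊗ b ⊗ c ⊗ j ⊕ c ⊗ c ⊕ c ⊗ j ⊗ j ⊕ h(c ⊕ j, h(c, b))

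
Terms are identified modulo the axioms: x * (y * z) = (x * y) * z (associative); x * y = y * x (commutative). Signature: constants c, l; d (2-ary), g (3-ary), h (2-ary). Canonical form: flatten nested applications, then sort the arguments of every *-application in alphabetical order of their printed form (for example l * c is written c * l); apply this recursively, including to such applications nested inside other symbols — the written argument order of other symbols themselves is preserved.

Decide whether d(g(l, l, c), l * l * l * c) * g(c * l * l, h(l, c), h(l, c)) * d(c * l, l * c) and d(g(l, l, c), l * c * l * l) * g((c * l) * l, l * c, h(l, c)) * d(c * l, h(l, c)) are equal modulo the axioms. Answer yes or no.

Answer: no — d(c * l, c * l) * d(g(l, l, c), c * l * l * l) * g(c * l * l, h(l, c), h(l, c)) vs d(c * l, h(l, c)) * d(g(l, l, c), c * l * l * l) * g(c * l * l, c * l, h(l, c))

Derivation:
Left:  d(g(l, l, c), l * l * l * c) * g(c * l * l, h(l, c), h(l, c)) * d(c * l, l * c)
  Canonicalize subterm:  d(g(l, l, c), l * l * l * c)  →  d(g(l, l, c), c * l * l * l)
  Simplify inside:  d(c * l, l * c)  →  d(c * l, c * l)
  Sort arguments:  d(c * l, c * l) * d(g(l, l, c), c * l * l * l) * g(c * l * l, h(l, c), h(l, c))
Right:  d(g(l, l, c), l * c * l * l) * g((c * l) * l, l * c, h(l, c)) * d(c * l, h(l, c))
  Simplify inside:  d(g(l, l, c), l * c * l * l)  →  d(g(l, l, c), c * l * l * l)
  Simplify inside:  g((c * l) * l, l * c, h(l, c))  →  g(c * l * l, c * l, h(l, c))
  Order the arguments:  d(c * l, h(l, c)) * d(g(l, l, c), c * l * l * l) * g(c * l * l, c * l, h(l, c))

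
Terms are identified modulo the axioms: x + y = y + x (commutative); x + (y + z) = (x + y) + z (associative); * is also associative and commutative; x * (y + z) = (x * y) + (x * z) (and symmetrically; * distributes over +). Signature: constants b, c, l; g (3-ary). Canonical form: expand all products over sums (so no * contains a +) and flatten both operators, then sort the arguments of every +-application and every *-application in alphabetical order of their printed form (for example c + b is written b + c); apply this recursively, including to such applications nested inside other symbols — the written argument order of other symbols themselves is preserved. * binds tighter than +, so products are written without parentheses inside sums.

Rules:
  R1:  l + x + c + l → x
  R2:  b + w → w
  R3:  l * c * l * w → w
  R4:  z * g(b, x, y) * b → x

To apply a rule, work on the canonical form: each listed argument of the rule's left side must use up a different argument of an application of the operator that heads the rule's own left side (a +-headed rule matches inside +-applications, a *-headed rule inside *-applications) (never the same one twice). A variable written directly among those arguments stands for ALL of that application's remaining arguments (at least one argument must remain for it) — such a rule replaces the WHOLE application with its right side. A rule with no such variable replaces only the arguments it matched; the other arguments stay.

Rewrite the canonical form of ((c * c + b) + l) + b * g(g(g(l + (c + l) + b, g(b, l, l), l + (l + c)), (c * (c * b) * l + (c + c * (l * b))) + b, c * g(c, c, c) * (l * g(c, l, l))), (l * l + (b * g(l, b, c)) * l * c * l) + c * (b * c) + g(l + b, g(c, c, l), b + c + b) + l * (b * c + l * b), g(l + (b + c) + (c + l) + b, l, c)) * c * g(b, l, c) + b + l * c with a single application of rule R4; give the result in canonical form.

Canonical form:  b + b + b * c * g(b, l, c) * g(g(g(b + c + l + l, g(b, l, l), c + l + l), b + b * c * c * l + b * c * l + c, c * g(c, c, c) * g(c, l, l) * l), b * c * c + b * c * g(l, b, c) * l * l + b * c * l + b * l * l + g(b + l, g(c, c, l), b + b + c) + l * l, g(b + b + c + c + l + l, l, c)) + c * c + c * l + l
Match R4:  consume b, g(b, l, c);  x := l, y := c, z := c * g(g(g(b + c + l + l, g(b, l, l), c + l + l), b + b * c * c * l + b * c * l + c, c * g(c, c, c) * g(c, l, l) * l), b * c * c + b * c * g(l, b, c) * l * l + b * c * l + b * l * l + g(b + l, g(c, c, l), b + b + c) + l * l, g(b + b + c + c + l + l, l, c))
The extension variable absorbs all remaining arguments, so the whole application is rewritten.
New term:  b + b + c * c + c * l + l + l

Answer: b + b + c * c + c * l + l + l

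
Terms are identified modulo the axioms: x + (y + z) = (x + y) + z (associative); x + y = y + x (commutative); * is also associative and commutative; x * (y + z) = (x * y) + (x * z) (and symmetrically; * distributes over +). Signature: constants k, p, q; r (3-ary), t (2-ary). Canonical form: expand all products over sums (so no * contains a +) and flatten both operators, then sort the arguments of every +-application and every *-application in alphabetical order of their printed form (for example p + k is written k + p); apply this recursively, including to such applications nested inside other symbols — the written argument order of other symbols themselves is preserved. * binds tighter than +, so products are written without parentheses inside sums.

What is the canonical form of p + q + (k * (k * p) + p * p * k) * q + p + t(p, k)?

Expand:  p + q + k * k * p * q + k * p * p * q + p + t(p, k)
Sort:  k * k * p * q + k * p * p * q + p + p + q + t(p, k)

Answer: k * k * p * q + k * p * p * q + p + p + q + t(p, k)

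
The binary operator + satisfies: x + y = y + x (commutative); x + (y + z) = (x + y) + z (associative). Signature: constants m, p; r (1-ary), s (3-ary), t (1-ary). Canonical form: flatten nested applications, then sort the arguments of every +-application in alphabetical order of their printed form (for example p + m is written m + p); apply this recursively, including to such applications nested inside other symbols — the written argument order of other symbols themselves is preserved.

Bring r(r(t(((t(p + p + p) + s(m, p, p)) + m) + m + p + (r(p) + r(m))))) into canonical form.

Answer: r(r(t(m + m + p + r(m) + r(p) + s(m, p, p) + t(p + p + p))))

Derivation:
Work inside:  ((t(p + p + p) + s(m, p, p)) + m) + m + p + (r(p) + r(m))
Un-nest:  t(p + p + p) + s(m, p, p) + m + m + p + r(p) + r(m)
Order the arguments:  m + m + p + r(m) + r(p) + s(m, p, p) + t(p + p + p)
Put back:  r(r(t(m + m + p + r(m) + r(p) + s(m, p, p) + t(p + p + p))))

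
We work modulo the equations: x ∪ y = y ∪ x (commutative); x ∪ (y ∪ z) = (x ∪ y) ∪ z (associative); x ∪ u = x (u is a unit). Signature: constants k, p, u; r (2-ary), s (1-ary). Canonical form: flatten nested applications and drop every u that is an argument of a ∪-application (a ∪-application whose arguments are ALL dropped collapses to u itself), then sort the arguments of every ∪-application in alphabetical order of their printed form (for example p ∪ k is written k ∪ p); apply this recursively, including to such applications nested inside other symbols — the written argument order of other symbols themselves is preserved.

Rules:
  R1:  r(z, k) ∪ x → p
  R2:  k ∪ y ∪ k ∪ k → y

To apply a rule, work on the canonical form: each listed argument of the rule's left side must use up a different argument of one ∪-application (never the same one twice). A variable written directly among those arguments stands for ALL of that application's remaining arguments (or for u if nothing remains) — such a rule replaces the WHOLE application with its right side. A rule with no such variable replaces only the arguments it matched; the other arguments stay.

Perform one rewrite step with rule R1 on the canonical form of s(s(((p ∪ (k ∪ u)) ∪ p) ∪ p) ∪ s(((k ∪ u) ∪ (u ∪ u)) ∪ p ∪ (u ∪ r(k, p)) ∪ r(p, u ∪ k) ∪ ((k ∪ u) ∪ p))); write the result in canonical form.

Canonical form:  s(s(k ∪ k ∪ p ∪ p ∪ r(k, p) ∪ r(p, k)) ∪ s(k ∪ p ∪ p ∪ p))
Apply R1:  consuming r(p, k);  x := k ∪ k ∪ p ∪ p ∪ r(k, p), z := p
The extension variable absorbs all remaining arguments, so the whole application is rewritten.
Giving:  s(s(k ∪ p ∪ p ∪ p) ∪ s(p))

Answer: s(s(k ∪ p ∪ p ∪ p) ∪ s(p))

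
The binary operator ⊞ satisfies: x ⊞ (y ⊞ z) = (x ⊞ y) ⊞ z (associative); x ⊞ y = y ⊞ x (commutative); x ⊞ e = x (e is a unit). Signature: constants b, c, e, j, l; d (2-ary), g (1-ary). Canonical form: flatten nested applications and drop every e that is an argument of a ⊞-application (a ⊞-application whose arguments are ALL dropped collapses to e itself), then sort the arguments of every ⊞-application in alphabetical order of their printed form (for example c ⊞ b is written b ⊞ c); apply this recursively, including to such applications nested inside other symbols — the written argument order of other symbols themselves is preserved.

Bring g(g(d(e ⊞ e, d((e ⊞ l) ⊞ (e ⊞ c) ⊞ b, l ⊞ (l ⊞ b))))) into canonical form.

Answer: g(g(d(e, d(b ⊞ c ⊞ l, b ⊞ l ⊞ l))))

Derivation:
Focus inside:  (e ⊞ l) ⊞ (e ⊞ c) ⊞ b
Un-nest:  e ⊞ l ⊞ e ⊞ c ⊞ b
Unit:  drop e (×2)
Sort arguments:  b ⊞ c ⊞ l
Put back:  g(g(d(e, d(b ⊞ c ⊞ l, b ⊞ l ⊞ l))))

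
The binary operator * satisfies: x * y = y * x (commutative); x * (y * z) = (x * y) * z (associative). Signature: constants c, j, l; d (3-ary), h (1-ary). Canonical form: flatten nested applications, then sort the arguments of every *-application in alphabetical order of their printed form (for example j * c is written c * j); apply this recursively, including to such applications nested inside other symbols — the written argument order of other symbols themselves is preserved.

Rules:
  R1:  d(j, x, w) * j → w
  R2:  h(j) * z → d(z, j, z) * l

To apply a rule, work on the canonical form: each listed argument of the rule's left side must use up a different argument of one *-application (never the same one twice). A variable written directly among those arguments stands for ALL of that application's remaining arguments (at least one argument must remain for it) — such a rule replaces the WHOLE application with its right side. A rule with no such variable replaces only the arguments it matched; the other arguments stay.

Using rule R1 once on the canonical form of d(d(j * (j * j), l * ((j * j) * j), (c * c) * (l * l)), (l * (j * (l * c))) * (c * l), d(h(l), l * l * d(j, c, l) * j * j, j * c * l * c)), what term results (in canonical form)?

Answer: d(d(j * j * j, j * j * j * l, c * c * l * l), c * c * j * l * l * l, d(h(l), j * l * l * l, c * c * j * l))

Derivation:
Canonical form:  d(d(j * j * j, j * j * j * l, c * c * l * l), c * c * j * l * l * l, d(h(l), d(j, c, l) * j * j * l * l, c * c * j * l))
R1 matches:  uses d(j, c, l), j;  w := l, x := c
Result:  d(d(j * j * j, j * j * j * l, c * c * l * l), c * c * j * l * l * l, d(h(l), j * l * l * l, c * c * j * l))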